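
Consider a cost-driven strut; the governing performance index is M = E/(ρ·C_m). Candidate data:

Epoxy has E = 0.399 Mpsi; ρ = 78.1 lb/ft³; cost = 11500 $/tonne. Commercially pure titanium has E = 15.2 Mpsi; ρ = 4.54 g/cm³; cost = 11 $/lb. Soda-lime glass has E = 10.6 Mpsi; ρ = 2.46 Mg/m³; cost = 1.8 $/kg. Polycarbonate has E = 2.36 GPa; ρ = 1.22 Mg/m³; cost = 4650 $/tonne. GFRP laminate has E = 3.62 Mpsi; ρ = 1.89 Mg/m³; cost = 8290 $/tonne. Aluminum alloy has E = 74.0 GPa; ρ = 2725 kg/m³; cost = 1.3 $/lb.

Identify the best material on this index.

After converting to SI:
  epoxy: E = 2.751 GPa, ρ = 1251 kg/m³, cost = 11.50 $/kg
  commercially pure titanium: E = 104.8 GPa, ρ = 4540 kg/m³, cost = 24.25 $/kg
  soda-lime glass: E = 73.08 GPa, ρ = 2460 kg/m³, cost = 1.800 $/kg
  polycarbonate: E = 2.360 GPa, ρ = 1220 kg/m³, cost = 4.650 $/kg
  GFRP laminate: E = 24.96 GPa, ρ = 1890 kg/m³, cost = 8.290 $/kg
  aluminum alloy: E = 74.00 GPa, ρ = 2725 kg/m³, cost = 2.866 $/kg
  soda-lime glass: M = 16.5 MN·m per $
  aluminum alloy: M = 9.48 MN·m per $
  GFRP laminate: M = 1.59 MN·m per $
  commercially pure titanium: M = 0.952 MN·m per $
  polycarbonate: M = 0.416 MN·m per $
  epoxy: M = 0.191 MN·m per $
Soda-lime glass ranks first.

soda-lime glass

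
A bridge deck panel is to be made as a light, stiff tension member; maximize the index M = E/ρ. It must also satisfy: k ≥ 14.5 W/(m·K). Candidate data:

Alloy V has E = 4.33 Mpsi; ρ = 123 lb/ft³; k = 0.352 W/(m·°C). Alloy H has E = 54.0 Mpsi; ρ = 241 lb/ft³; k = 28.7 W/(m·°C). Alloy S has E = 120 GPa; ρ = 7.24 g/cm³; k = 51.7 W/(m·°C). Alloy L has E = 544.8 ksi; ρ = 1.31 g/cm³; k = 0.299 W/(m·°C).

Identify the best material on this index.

Screen on constraints: k ≥ 14.5 W/(m·K). Survivors: alloy H, alloy S.
Normalizing units and computing the index:
  alloy H: E = 372.3 GPa, ρ = 3860 kg/m³
  alloy S: E = 120.0 GPa, ρ = 7240 kg/m³
  alloy H: M = 96.4 MN·m/kg
  alloy S: M = 16.6 MN·m/kg
Alloy H ranks first.

alloy H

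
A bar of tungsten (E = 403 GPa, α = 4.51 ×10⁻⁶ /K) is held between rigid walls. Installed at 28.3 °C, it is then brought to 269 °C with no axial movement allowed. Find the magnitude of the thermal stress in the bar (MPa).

437 MPa

ΔT = 240.7 K. Constrained thermal stress σ = E·α·ΔT = 403.0×10³ MPa × 4.51×10⁻⁶ × 240.7 = 437 MPa (compressive).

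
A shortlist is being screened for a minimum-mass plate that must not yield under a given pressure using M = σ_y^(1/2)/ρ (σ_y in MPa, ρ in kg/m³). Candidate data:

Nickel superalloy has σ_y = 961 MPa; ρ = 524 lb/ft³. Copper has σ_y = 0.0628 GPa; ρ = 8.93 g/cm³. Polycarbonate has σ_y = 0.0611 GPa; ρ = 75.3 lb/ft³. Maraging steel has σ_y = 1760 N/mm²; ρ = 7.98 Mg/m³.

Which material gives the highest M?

polycarbonate

Normalizing units and computing the index:
  nickel superalloy: σ_y = 961.0 MPa, ρ = 8394 kg/m³
  copper: σ_y = 62.80 MPa, ρ = 8930 kg/m³
  polycarbonate: σ_y = 61.10 MPa, ρ = 1206 kg/m³
  maraging steel: σ_y = 1760 MPa, ρ = 7980 kg/m³
  polycarbonate: M = 6.48×10⁻³
  maraging steel: M = 5.26×10⁻³
  nickel superalloy: M = 3.69×10⁻³
  copper: M = 0.887×10⁻³
Polycarbonate has the largest M.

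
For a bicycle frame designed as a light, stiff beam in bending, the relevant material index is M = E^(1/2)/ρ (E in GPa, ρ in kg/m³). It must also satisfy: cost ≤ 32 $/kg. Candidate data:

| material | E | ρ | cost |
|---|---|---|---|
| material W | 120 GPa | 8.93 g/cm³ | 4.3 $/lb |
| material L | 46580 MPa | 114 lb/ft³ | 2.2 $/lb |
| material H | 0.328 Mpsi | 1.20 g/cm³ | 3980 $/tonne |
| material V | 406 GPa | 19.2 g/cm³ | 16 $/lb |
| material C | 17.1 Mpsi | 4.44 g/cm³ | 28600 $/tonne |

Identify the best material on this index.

Screen on constraints: cost ≤ 32 $/kg. Survivors: material W, material L, material H, material C.
Normalizing units and computing the index:
  material W: E = 120.0 GPa, ρ = 8930 kg/m³
  material L: E = 46.58 GPa, ρ = 1826 kg/m³
  material H: E = 2.261 GPa, ρ = 1200 kg/m³
  material C: E = 117.9 GPa, ρ = 4440 kg/m³
  material L: M = 3.74×10⁻³
  material C: M = 2.45×10⁻³
  material H: M = 1.25×10⁻³
  material W: M = 1.23×10⁻³
Material L has the largest M.

material L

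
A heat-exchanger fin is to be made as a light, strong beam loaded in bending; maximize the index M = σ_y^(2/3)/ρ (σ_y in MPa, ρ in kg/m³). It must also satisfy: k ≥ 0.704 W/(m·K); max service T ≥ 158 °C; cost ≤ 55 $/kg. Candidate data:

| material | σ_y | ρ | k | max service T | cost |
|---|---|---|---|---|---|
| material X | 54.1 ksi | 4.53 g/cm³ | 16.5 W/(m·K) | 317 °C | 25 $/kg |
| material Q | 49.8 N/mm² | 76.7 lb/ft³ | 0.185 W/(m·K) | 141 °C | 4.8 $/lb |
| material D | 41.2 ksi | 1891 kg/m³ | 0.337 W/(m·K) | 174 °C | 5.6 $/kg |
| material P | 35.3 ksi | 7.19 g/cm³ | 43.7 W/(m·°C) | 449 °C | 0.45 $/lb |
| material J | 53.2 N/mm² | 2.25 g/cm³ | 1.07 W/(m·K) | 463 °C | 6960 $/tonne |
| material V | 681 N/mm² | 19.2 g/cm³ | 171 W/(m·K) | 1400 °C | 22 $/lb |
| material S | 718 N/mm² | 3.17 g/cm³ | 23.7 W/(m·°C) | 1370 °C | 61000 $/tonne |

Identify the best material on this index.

material X

Screen on constraints: k ≥ 0.704 W/(m·K); max service T ≥ 158 °C; cost ≤ 55 $/kg. Survivors: material X, material P, material J, material V.
In SI units:
  material X: σ_y = 373.0 MPa, ρ = 4530 kg/m³
  material P: σ_y = 243.4 MPa, ρ = 7190 kg/m³
  material J: σ_y = 53.20 MPa, ρ = 2250 kg/m³
  material V: σ_y = 681.0 MPa, ρ = 19200 kg/m³
  material X: M = 11.4×10⁻³
  material J: M = 6.29×10⁻³
  material P: M = 5.42×10⁻³
  material V: M = 4.03×10⁻³
The maximum is for material X.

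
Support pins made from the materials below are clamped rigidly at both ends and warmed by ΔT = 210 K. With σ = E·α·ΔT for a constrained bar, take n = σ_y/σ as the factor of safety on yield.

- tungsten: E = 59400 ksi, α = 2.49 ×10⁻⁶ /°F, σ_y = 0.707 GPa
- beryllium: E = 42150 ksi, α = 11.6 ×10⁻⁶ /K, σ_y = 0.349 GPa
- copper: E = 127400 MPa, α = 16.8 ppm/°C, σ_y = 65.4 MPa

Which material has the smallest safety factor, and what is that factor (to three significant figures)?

copper, n = 0.146

Per material, after unit conversion:
  tungsten: E = 409.5, α = 4.48, σ_y = 707.0 → σ = 385 MPa, n = 1.83
  beryllium: E = 290.6, α = 11.6, σ_y = 349.0 → σ = 708 MPa, n = 0.493
  copper: E = 127.4, α = 16.8, σ_y = 65.40 → σ = 449 MPa, n = 0.146
Smallest n: copper with n = 0.146.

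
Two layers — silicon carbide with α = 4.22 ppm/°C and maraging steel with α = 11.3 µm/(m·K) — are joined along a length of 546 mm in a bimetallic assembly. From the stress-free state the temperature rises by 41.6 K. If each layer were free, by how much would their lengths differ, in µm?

161 µm

Δα = |4.22 − 11.3|×10⁻⁶/K = 7.08×10⁻⁶/K.
ΔL_mismatch = Δα·L·ΔT = 7.08×10⁻⁶ × 546.0 mm × 41.6 K = 161 µm.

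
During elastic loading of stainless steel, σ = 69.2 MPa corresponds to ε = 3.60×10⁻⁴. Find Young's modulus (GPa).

192 GPa

E = σ/ε = 69.2 MPa / 3.60×10⁻⁴ = 192200 MPa = 192 GPa.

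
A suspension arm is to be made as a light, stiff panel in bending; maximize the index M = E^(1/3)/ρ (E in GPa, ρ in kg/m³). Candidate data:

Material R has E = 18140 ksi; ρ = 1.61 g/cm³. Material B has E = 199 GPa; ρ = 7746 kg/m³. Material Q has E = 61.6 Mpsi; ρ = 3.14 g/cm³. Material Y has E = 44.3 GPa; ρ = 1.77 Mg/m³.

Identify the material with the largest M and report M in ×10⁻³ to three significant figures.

Putting every candidate on a common basis:
  material R: E = 125.1 GPa, ρ = 1610 kg/m³
  material B: E = 199.0 GPa, ρ = 7746 kg/m³
  material Q: E = 424.7 GPa, ρ = 3140 kg/m³
  material Y: E = 44.30 GPa, ρ = 1770 kg/m³
  material R: M = 3.11×10⁻³
  material Q: M = 2.39×10⁻³
  material Y: M = 2.00×10⁻³
  material B: M = 0.754×10⁻³
The maximum is for material R.

material R, M = 3.11×10⁻³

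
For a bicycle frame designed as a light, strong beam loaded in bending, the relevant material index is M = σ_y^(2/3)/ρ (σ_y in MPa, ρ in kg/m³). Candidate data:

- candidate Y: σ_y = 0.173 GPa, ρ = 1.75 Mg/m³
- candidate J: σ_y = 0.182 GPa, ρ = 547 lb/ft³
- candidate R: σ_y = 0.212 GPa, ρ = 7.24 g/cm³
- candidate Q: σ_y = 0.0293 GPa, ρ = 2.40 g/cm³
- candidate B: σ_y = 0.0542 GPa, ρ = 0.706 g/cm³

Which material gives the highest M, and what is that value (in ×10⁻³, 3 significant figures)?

Putting every candidate on a common basis:
  candidate Y: σ_y = 173.0 MPa, ρ = 1750 kg/m³
  candidate J: σ_y = 182.0 MPa, ρ = 8762 kg/m³
  candidate R: σ_y = 212.0 MPa, ρ = 7240 kg/m³
  candidate Q: σ_y = 29.30 MPa, ρ = 2400 kg/m³
  candidate B: σ_y = 54.20 MPa, ρ = 706.0 kg/m³
  candidate B: M = 20.3×10⁻³
  candidate Y: M = 17.7×10⁻³
  candidate R: M = 4.91×10⁻³
  candidate Q: M = 3.96×10⁻³
  candidate J: M = 3.67×10⁻³
Candidate B ranks first.

candidate B, M = 20.3×10⁻³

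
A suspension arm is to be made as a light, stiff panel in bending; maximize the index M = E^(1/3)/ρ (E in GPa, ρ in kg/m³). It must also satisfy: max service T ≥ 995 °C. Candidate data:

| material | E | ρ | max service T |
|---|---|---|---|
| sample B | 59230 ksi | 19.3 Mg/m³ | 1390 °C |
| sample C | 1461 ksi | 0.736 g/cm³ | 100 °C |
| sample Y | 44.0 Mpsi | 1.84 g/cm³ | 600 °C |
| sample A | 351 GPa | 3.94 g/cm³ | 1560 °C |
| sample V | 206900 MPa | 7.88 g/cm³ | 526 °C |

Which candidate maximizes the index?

sample A

Screen on constraints: max service T ≥ 995 °C. Survivors: sample B, sample A.
Convert each candidate to consistent units, then evaluate M:
  sample B: E = 408.4 GPa, ρ = 19300 kg/m³
  sample A: E = 351.0 GPa, ρ = 3940 kg/m³
  sample A: M = 1.79×10⁻³
  sample B: M = 0.384×10⁻³
The maximum is for sample A.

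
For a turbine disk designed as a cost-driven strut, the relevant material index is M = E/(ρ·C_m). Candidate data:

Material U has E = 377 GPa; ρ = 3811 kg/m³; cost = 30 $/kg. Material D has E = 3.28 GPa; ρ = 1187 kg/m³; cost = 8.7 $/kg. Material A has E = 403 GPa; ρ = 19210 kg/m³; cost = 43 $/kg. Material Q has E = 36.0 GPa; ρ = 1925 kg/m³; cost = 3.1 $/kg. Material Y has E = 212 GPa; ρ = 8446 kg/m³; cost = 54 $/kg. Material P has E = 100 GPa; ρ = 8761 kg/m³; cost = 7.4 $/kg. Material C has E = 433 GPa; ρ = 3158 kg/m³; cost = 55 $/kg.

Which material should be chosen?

Computing M directly (units already consistent):
  material Q: M = 6.03 MN·m per $
  material U: M = 3.30 MN·m per $
  material C: M = 2.49 MN·m per $
  material P: M = 1.54 MN·m per $
  material A: M = 0.488 MN·m per $
  material Y: M = 0.465 MN·m per $
  material D: M = 0.318 MN·m per $
Material Q ranks first.

material Q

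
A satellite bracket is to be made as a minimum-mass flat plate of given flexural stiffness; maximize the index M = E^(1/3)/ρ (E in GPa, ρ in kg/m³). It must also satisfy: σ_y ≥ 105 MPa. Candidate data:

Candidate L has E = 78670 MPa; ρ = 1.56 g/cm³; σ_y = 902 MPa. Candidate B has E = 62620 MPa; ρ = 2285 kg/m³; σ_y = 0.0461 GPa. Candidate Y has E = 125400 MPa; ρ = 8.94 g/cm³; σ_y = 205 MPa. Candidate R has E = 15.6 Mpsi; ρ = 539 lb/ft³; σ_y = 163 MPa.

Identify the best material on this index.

Screen on constraints: σ_y ≥ 105 MPa. Survivors: candidate L, candidate Y, candidate R.
Putting every candidate on a common basis:
  candidate L: E = 78.67 GPa, ρ = 1560 kg/m³
  candidate Y: E = 125.4 GPa, ρ = 8940 kg/m³
  candidate R: E = 107.6 GPa, ρ = 8634 kg/m³
  candidate L: M = 2.75×10⁻³
  candidate Y: M = 0.560×10⁻³
  candidate R: M = 0.551×10⁻³
Candidate L has the largest M.

candidate L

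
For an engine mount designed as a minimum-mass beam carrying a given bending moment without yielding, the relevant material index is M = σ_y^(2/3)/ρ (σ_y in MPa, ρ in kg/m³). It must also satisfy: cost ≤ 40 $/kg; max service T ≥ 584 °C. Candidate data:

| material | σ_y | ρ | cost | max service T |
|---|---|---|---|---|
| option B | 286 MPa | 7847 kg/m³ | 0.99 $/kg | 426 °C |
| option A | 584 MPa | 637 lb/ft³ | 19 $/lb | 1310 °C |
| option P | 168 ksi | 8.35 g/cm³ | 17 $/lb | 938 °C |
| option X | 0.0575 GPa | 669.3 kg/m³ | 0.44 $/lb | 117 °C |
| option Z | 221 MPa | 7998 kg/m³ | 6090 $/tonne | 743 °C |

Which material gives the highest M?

Screen on constraints: cost ≤ 40 $/kg; max service T ≥ 584 °C. Survivors: option P, option Z.
Normalizing units and computing the index:
  option P: σ_y = 1158 MPa, ρ = 8350 kg/m³
  option Z: σ_y = 221.0 MPa, ρ = 7998 kg/m³
  option P: M = 13.2×10⁻³
  option Z: M = 4.57×10⁻³
The maximum is for option P.

option P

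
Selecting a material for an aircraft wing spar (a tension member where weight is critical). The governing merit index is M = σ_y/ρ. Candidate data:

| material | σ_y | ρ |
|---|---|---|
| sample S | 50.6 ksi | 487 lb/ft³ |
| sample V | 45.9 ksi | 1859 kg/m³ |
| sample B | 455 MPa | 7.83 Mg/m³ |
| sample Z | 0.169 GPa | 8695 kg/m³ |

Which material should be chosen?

After converting to SI:
  sample S: σ_y = 348.9 MPa, ρ = 7801 kg/m³
  sample V: σ_y = 316.5 MPa, ρ = 1859 kg/m³
  sample B: σ_y = 455.0 MPa, ρ = 7830 kg/m³
  sample Z: σ_y = 169.0 MPa, ρ = 8695 kg/m³
  sample V: M = 170 kN·m/kg
  sample B: M = 58.1 kN·m/kg
  sample S: M = 44.7 kN·m/kg
  sample Z: M = 19.4 kN·m/kg
Sample V ranks first.

sample V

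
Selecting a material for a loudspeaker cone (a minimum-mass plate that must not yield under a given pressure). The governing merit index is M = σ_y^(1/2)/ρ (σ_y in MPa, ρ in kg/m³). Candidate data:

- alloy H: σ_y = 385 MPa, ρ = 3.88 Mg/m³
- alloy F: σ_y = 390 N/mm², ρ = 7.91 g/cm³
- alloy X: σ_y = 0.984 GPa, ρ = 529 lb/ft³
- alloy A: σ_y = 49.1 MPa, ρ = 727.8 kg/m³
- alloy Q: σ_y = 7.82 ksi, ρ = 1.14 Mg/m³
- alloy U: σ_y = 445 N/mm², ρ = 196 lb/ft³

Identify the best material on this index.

In SI units:
  alloy H: σ_y = 385.0 MPa, ρ = 3880 kg/m³
  alloy F: σ_y = 390.0 MPa, ρ = 7910 kg/m³
  alloy X: σ_y = 984.0 MPa, ρ = 8474 kg/m³
  alloy A: σ_y = 49.10 MPa, ρ = 727.8 kg/m³
  alloy Q: σ_y = 53.92 MPa, ρ = 1140 kg/m³
  alloy U: σ_y = 445.0 MPa, ρ = 3140 kg/m³
  alloy A: M = 9.63×10⁻³
  alloy U: M = 6.72×10⁻³
  alloy Q: M = 6.44×10⁻³
  alloy H: M = 5.06×10⁻³
  alloy X: M = 3.70×10⁻³
  alloy F: M = 2.50×10⁻³
Highest index: alloy A.

alloy A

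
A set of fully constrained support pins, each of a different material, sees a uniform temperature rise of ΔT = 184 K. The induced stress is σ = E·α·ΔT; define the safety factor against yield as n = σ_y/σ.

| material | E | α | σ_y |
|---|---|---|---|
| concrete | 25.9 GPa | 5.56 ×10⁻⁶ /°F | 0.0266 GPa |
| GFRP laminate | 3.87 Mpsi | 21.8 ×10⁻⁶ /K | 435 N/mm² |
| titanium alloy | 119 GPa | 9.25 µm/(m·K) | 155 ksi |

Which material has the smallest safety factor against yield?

Converting E to GPa, α to ×10⁻⁶/K, σ_y to MPa, then σ and n for each:
  concrete: E = 25.90, α = 10.0, σ_y = 26.60 → σ = 47.7 MPa, n = 0.558
  GFRP laminate: E = 26.68, α = 21.8, σ_y = 435.0 → σ = 107 MPa, n = 4.06
  titanium alloy: E = 119.0, α = 9.25, σ_y = 1069 → σ = 203 MPa, n = 5.28
The minimum is concrete at n = 0.558.

concrete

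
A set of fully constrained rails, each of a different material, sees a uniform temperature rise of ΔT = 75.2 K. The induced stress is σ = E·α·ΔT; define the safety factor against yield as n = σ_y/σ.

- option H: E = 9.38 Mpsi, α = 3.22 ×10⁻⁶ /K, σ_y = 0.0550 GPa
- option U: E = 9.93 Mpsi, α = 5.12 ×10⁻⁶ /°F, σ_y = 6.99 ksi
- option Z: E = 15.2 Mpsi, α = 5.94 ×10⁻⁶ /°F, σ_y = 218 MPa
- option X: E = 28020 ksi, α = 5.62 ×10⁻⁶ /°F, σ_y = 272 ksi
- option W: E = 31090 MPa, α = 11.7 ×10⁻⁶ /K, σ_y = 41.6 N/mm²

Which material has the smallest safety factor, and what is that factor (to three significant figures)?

In consistent units (E in GPa, α in ×10⁻⁶/K, σ_y in MPa):
  option H: E = 64.67, α = 3.22, σ_y = 55.00 → σ = 15.7 MPa, n = 3.51
  option U: E = 68.46, α = 9.22, σ_y = 48.19 → σ = 47.4 MPa, n = 1.02
  option Z: E = 104.8, α = 10.7, σ_y = 218.0 → σ = 84.3 MPa, n = 2.59
  option X: E = 193.2, α = 10.1, σ_y = 1875 → σ = 147 MPa, n = 12.8
  option W: E = 31.09, α = 11.7, σ_y = 41.60 → σ = 27.4 MPa, n = 1.52
The minimum is option U at n = 1.02.

option U, n = 1.02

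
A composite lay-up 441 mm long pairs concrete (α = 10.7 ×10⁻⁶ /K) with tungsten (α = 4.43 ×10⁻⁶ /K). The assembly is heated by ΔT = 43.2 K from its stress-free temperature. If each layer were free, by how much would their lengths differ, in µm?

Δα = |10.7 − 4.43|×10⁻⁶/K = 6.27×10⁻⁶/K.
ΔL_mismatch = Δα·L·ΔT = 6.27×10⁻⁶ × 441.0 mm × 43.2 K = 119 µm.

119 µm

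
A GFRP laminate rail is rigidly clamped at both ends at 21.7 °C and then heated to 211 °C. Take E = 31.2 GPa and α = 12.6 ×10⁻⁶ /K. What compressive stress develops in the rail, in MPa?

74.4 MPa

ΔT = 189.3 K. Constrained thermal stress σ = E·α·ΔT = 31.20×10³ MPa × 12.6×10⁻⁶ × 189.3 = 74.4 MPa (compressive).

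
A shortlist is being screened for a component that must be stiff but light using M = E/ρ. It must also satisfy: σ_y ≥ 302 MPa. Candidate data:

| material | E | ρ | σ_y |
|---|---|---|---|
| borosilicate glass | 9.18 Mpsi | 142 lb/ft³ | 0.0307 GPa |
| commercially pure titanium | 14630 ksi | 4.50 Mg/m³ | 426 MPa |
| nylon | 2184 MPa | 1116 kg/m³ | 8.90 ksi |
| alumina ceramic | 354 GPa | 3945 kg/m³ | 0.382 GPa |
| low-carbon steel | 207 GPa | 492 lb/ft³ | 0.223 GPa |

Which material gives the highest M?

Screen on constraints: σ_y ≥ 302 MPa. Survivors: commercially pure titanium, alumina ceramic.
In SI units:
  commercially pure titanium: E = 100.9 GPa, ρ = 4500 kg/m³
  alumina ceramic: E = 354.0 GPa, ρ = 3945 kg/m³
  alumina ceramic: M = 89.7 MN·m/kg
  commercially pure titanium: M = 22.4 MN·m/kg
Highest index: alumina ceramic.

alumina ceramic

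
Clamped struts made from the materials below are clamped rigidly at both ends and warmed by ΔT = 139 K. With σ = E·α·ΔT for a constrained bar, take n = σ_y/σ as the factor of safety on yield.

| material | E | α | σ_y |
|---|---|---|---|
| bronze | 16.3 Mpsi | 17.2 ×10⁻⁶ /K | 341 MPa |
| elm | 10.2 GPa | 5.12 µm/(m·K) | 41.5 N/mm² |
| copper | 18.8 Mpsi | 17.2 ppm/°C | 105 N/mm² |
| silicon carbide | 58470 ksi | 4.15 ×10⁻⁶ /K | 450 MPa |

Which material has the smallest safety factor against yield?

Converting E to GPa, α to ×10⁻⁶/K, σ_y to MPa, then σ and n for each:
  bronze: E = 112.4, α = 17.2, σ_y = 341.0 → σ = 269 MPa, n = 1.27
  elm: E = 10.20, α = 5.12, σ_y = 41.50 → σ = 7.26 MPa, n = 5.72
  copper: E = 129.6, α = 17.2, σ_y = 105.0 → σ = 310 MPa, n = 0.339
  silicon carbide: E = 403.1, α = 4.15, σ_y = 450.0 → σ = 233 MPa, n = 1.94
Copper has the lowest safety factor, n = 0.339.

copper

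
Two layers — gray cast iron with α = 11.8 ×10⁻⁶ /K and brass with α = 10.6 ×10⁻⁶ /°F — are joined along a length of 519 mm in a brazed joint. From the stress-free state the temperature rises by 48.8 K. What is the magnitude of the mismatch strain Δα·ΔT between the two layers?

brass: α = 10.6×10⁻⁶/°F × 9/5 = 19.1×10⁻⁶/K.
Δα = |11.8 − 19.1|×10⁻⁶/K = 7.28×10⁻⁶/K.
Mismatch strain = Δα·ΔT = 7.28×10⁻⁶ × 48.8 = 3.55×10⁻⁴.

3.55×10⁻⁴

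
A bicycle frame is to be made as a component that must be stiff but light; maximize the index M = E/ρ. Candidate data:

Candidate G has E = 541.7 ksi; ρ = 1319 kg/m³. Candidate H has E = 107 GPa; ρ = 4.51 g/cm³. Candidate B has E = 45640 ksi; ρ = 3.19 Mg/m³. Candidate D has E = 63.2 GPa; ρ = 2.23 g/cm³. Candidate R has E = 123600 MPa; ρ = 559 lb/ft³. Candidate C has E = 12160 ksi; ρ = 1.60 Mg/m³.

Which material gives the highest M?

candidate B

After converting to SI:
  candidate G: E = 3.735 GPa, ρ = 1319 kg/m³
  candidate H: E = 107.0 GPa, ρ = 4510 kg/m³
  candidate B: E = 314.7 GPa, ρ = 3190 kg/m³
  candidate D: E = 63.20 GPa, ρ = 2230 kg/m³
  candidate R: E = 123.6 GPa, ρ = 8954 kg/m³
  candidate C: E = 83.84 GPa, ρ = 1600 kg/m³
  candidate B: M = 98.6 MN·m/kg
  candidate C: M = 52.4 MN·m/kg
  candidate D: M = 28.3 MN·m/kg
  candidate H: M = 23.7 MN·m/kg
  candidate R: M = 13.8 MN·m/kg
  candidate G: M = 2.83 MN·m/kg
Candidate B ranks first.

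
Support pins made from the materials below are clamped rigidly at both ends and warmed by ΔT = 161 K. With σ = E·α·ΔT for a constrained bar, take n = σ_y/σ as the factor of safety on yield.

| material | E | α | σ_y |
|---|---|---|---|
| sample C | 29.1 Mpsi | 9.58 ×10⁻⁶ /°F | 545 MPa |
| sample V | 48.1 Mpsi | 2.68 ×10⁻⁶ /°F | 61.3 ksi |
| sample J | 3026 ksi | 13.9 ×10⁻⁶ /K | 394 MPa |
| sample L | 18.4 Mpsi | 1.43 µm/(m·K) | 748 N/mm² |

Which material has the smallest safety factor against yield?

sample C

With everything in SI (GPa, ×10⁻⁶/K, MPa):
  sample C: E = 200.6, α = 17.2, σ_y = 545.0 → σ = 557 MPa, n = 0.978
  sample V: E = 331.6, α = 4.82, σ_y = 422.6 → σ = 258 MPa, n = 1.64
  sample J: E = 20.86, α = 13.9, σ_y = 394.0 → σ = 46.7 MPa, n = 8.44
  sample L: E = 126.9, α = 1.43, σ_y = 748.0 → σ = 29.2 MPa, n = 25.6
Sample C has the lowest safety factor, n = 0.978.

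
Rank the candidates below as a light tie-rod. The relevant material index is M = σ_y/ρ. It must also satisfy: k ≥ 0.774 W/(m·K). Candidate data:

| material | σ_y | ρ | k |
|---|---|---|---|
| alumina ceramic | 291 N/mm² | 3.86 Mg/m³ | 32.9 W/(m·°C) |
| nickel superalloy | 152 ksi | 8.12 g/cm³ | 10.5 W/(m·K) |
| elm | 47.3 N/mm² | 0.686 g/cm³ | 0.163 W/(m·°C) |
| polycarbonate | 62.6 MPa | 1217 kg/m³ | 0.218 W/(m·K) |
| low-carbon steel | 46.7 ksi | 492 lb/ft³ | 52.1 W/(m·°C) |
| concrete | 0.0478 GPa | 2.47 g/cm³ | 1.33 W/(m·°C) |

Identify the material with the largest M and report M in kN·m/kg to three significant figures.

Screen on constraints: k ≥ 0.774 W/(m·K). Survivors: alumina ceramic, nickel superalloy, low-carbon steel, concrete.
In SI units:
  alumina ceramic: σ_y = 291.0 MPa, ρ = 3860 kg/m³
  nickel superalloy: σ_y = 1048 MPa, ρ = 8120 kg/m³
  low-carbon steel: σ_y = 322.0 MPa, ρ = 7881 kg/m³
  concrete: σ_y = 47.80 MPa, ρ = 2470 kg/m³
  nickel superalloy: M = 129 kN·m/kg
  alumina ceramic: M = 75.4 kN·m/kg
  low-carbon steel: M = 40.9 kN·m/kg
  concrete: M = 19.4 kN·m/kg
Highest index: nickel superalloy.

nickel superalloy, M = 129 kN·m/kg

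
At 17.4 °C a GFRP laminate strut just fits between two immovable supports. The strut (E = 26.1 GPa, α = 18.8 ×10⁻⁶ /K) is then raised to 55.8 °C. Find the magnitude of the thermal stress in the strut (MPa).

ΔT = 38.40 K. Constrained thermal stress σ = E·α·ΔT = 26.10×10³ MPa × 18.8×10⁻⁶ × 38.40 = 18.8 MPa (compressive).

18.8 MPa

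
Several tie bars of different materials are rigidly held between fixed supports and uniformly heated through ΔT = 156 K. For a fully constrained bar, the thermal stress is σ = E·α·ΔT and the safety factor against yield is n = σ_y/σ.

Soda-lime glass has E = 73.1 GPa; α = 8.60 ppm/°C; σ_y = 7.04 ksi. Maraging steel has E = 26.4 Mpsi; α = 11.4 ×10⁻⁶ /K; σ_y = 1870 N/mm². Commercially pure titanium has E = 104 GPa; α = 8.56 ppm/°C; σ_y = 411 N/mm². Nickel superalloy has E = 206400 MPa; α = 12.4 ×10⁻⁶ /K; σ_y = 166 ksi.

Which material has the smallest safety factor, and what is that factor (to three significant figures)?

soda-lime glass, n = 0.495

Per material, after unit conversion:
  soda-lime glass: E = 73.10, α = 8.60, σ_y = 48.54 → σ = 98.1 MPa, n = 0.495
  maraging steel: E = 182.0, α = 11.4, σ_y = 1870 → σ = 324 MPa, n = 5.78
  commercially pure titanium: E = 104.0, α = 8.56, σ_y = 411.0 → σ = 139 MPa, n = 2.96
  nickel superalloy: E = 206.4, α = 12.4, σ_y = 1145 → σ = 399 MPa, n = 2.87
Smallest n: soda-lime glass with n = 0.495.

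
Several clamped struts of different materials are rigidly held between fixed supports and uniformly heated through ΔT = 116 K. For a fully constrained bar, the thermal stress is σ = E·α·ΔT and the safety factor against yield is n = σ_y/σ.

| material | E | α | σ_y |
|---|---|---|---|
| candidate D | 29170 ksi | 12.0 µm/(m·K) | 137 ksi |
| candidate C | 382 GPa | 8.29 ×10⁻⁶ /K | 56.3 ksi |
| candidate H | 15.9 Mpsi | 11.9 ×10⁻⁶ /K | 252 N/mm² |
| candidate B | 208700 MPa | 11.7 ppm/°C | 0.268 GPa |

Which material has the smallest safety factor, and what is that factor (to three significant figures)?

Converting E to GPa, α to ×10⁻⁶/K, σ_y to MPa, then σ and n for each:
  candidate D: E = 201.1, α = 12.0, σ_y = 944.6 → σ = 280 MPa, n = 3.37
  candidate C: E = 382.0, α = 8.29, σ_y = 388.2 → σ = 367 MPa, n = 1.06
  candidate H: E = 109.6, α = 11.9, σ_y = 252.0 → σ = 151 MPa, n = 1.67
  candidate B: E = 208.7, α = 11.7, σ_y = 268.0 → σ = 283 MPa, n = 0.946
The minimum is candidate B at n = 0.946.

candidate B, n = 0.946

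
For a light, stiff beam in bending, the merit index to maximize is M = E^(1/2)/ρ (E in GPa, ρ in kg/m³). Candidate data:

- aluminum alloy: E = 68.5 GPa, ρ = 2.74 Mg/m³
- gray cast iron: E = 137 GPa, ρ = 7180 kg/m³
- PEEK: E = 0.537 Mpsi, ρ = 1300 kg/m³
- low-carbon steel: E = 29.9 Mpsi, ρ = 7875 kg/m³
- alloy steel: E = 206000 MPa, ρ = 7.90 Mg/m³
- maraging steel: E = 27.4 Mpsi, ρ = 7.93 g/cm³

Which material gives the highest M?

Convert each candidate to consistent units, then evaluate M:
  aluminum alloy: E = 68.50 GPa, ρ = 2740 kg/m³
  gray cast iron: E = 137.0 GPa, ρ = 7180 kg/m³
  PEEK: E = 3.702 GPa, ρ = 1300 kg/m³
  low-carbon steel: E = 206.2 GPa, ρ = 7875 kg/m³
  alloy steel: E = 206.0 GPa, ρ = 7900 kg/m³
  maraging steel: E = 188.9 GPa, ρ = 7930 kg/m³
  aluminum alloy: M = 3.02×10⁻³
  low-carbon steel: M = 1.82×10⁻³
  alloy steel: M = 1.82×10⁻³
  maraging steel: M = 1.73×10⁻³
  gray cast iron: M = 1.63×10⁻³
  PEEK: M = 1.48×10⁻³
Aluminum alloy has the largest M.

aluminum alloy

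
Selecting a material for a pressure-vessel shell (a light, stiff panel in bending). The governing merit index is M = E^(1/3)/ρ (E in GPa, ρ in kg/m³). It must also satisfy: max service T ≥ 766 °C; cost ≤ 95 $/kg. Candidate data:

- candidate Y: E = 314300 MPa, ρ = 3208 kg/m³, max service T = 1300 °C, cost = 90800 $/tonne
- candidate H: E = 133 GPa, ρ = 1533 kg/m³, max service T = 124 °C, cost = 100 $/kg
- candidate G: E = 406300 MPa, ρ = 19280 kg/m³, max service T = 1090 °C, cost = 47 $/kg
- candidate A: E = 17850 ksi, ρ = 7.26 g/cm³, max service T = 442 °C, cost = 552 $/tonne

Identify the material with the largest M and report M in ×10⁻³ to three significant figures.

candidate Y, M = 2.12×10⁻³

Screen on constraints: max service T ≥ 766 °C; cost ≤ 95 $/kg. Survivors: candidate Y, candidate G.
Convert each candidate to consistent units, then evaluate M:
  candidate Y: E = 314.3 GPa, ρ = 3208 kg/m³
  candidate G: E = 406.3 GPa, ρ = 19280 kg/m³
  candidate Y: M = 2.12×10⁻³
  candidate G: M = 0.384×10⁻³
Candidate Y ranks first.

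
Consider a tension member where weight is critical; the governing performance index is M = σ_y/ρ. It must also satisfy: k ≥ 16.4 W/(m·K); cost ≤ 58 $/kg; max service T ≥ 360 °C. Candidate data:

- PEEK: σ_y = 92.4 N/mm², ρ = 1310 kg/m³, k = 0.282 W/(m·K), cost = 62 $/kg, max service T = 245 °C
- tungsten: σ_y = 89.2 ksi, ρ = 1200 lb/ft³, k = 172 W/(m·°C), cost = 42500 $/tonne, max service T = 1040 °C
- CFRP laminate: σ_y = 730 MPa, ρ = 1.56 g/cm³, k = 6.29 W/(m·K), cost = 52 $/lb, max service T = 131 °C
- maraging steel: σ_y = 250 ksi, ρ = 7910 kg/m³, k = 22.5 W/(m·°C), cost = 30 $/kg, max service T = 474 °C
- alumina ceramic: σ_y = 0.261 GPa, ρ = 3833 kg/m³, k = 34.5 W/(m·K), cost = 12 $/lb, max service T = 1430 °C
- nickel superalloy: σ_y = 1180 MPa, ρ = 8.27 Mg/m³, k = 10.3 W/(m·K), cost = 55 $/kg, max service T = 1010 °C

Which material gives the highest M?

Screen on constraints: k ≥ 16.4 W/(m·K); cost ≤ 58 $/kg; max service T ≥ 360 °C. Survivors: tungsten, maraging steel, alumina ceramic.
After converting to SI:
  tungsten: σ_y = 615.0 MPa, ρ = 19220 kg/m³
  maraging steel: σ_y = 1724 MPa, ρ = 7910 kg/m³
  alumina ceramic: σ_y = 261.0 MPa, ρ = 3833 kg/m³
  maraging steel: M = 218 kN·m/kg
  alumina ceramic: M = 68.1 kN·m/kg
  tungsten: M = 32.0 kN·m/kg
Maraging steel has the largest M.

maraging steel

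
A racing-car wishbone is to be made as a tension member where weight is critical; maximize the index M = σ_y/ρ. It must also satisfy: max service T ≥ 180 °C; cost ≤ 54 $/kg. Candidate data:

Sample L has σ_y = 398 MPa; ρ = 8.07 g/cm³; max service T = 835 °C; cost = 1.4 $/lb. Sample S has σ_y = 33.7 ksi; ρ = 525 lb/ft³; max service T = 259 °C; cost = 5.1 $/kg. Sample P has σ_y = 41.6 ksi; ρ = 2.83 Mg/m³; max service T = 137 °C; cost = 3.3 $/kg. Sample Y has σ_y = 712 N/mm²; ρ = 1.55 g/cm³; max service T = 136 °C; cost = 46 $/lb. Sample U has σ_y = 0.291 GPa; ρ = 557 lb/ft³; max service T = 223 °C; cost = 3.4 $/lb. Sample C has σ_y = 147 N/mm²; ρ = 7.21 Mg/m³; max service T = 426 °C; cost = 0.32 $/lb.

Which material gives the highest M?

sample L

Screen on constraints: max service T ≥ 180 °C; cost ≤ 54 $/kg. Survivors: sample L, sample S, sample U, sample C.
Convert each candidate to consistent units, then evaluate M:
  sample L: σ_y = 398.0 MPa, ρ = 8070 kg/m³
  sample S: σ_y = 232.4 MPa, ρ = 8410 kg/m³
  sample U: σ_y = 291.0 MPa, ρ = 8922 kg/m³
  sample C: σ_y = 147.0 MPa, ρ = 7210 kg/m³
  sample L: M = 49.3 kN·m/kg
  sample U: M = 32.6 kN·m/kg
  sample S: M = 27.6 kN·m/kg
  sample C: M = 20.4 kN·m/kg
Sample L has the largest M.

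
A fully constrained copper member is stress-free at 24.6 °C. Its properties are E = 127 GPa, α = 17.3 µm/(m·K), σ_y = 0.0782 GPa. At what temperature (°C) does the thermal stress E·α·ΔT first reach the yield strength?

60.2 °C

σ_y = 0.0782 GPa = 78.20 MPa.
E·α·ΔT = 78.20 MPa ⇒ ΔT = 78.20 / (127.0×10³ × 17.3×10⁻⁶) = 35.59 K.
T = 24.6 + 35.59 = 60.19 °C.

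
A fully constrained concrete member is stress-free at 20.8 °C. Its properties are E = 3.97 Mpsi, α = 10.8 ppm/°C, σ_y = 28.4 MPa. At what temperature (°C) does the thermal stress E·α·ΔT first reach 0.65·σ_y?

E = 3.97 Mpsi = 27.37 GPa.
E·α·ΔT = 18.46 MPa ⇒ ΔT = 18.46 / (27.37×10³ × 10.8×10⁻⁶) = 62.45 K.
T = 20.8 + 62.45 = 83.25 °C.

83.2 °C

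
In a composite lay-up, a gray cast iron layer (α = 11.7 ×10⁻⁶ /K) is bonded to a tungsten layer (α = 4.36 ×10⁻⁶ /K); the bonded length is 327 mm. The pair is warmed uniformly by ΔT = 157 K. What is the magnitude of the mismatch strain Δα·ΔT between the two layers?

Δα = |11.7 − 4.36|×10⁻⁶/K = 7.34×10⁻⁶/K.
Mismatch strain = Δα·ΔT = 7.34×10⁻⁶ × 157.0 = 1.15×10⁻³.

1.15×10⁻³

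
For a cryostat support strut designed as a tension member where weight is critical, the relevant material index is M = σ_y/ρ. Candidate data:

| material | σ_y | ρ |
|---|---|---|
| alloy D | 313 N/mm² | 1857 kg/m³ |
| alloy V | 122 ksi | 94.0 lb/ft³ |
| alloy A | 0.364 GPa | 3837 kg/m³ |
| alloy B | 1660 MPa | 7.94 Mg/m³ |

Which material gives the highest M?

Normalizing units and computing the index:
  alloy D: σ_y = 313.0 MPa, ρ = 1857 kg/m³
  alloy V: σ_y = 841.2 MPa, ρ = 1506 kg/m³
  alloy A: σ_y = 364.0 MPa, ρ = 3837 kg/m³
  alloy B: σ_y = 1660 MPa, ρ = 7940 kg/m³
  alloy V: M = 559 kN·m/kg
  alloy B: M = 209 kN·m/kg
  alloy D: M = 169 kN·m/kg
  alloy A: M = 94.9 kN·m/kg
Highest index: alloy V.

alloy V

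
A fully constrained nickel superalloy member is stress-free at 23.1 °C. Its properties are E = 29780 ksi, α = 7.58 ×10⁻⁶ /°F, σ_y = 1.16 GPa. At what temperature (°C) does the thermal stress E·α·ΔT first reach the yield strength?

E = 29780 ksi = 205.3 GPa.
α = 7.58×10⁻⁶/°F × 9/5 = 13.6×10⁻⁶/K.
σ_y = 1.16 GPa = 1160 MPa.
E·α·ΔT = 1160 MPa ⇒ ΔT = 1160 / (205.3×10³ × 13.6×10⁻⁶) = 414.1 K.
T = 23.1 + 414.1 = 437.2 °C.

437 °C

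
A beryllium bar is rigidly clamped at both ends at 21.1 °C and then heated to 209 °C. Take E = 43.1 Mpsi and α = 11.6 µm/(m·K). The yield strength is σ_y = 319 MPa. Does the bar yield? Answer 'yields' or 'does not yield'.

E = 43.1 Mpsi = 297.2 GPa.
ΔT = 187.9 K. Constrained thermal stress σ = E·α·ΔT = 297.2×10³ MPa × 11.6×10⁻⁶ × 187.9 = 648 MPa (compressive).
Compare to σ_y = 319 MPa: σ ≥ σ_y, so it yields.

yields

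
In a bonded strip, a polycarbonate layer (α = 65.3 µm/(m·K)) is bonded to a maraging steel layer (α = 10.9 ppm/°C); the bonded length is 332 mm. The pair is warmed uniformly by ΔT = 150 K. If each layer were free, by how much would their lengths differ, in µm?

2710 µm

Δα = |65.3 − 10.9|×10⁻⁶/K = 54.4×10⁻⁶/K.
ΔL_mismatch = Δα·L·ΔT = 54.4×10⁻⁶ × 332.0 mm × 150.0 K = 2710 µm.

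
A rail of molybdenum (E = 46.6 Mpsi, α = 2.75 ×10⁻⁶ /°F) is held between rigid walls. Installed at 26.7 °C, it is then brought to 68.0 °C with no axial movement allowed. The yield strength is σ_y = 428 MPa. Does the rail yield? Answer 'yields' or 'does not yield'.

does not yield

E = 46.6 Mpsi = 321.3 GPa.
α = 2.75×10⁻⁶/°F × 9/5 = 4.95×10⁻⁶/K.
ΔT = 41.30 K. Constrained thermal stress σ = E·α·ΔT = 321.3×10³ MPa × 4.95×10⁻⁶ × 41.30 = 65.7 MPa (compressive).
Compare to σ_y = 428 MPa: σ < σ_y, so it does not yield.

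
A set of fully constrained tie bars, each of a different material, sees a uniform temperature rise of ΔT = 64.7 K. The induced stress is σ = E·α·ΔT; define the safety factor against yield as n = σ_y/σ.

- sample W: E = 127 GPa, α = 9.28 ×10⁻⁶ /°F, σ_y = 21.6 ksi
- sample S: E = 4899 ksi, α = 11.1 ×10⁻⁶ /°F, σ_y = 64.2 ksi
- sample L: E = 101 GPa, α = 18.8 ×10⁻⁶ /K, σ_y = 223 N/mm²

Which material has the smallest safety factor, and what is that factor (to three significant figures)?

With everything in SI (GPa, ×10⁻⁶/K, MPa):
  sample W: E = 127.0, α = 16.7, σ_y = 148.9 → σ = 137 MPa, n = 1.09
  sample S: E = 33.78, α = 20.0, σ_y = 442.6 → σ = 43.7 MPa, n = 10.1
  sample L: E = 101.0, α = 18.8, σ_y = 223.0 → σ = 123 MPa, n = 1.82
Sample W has the lowest safety factor, n = 1.09.

sample W, n = 1.09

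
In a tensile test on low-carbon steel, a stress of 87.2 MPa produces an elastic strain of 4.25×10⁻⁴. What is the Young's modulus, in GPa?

205 GPa

E = σ/ε = 87.2 MPa / 4.25×10⁻⁴ = 205200 MPa = 205 GPa.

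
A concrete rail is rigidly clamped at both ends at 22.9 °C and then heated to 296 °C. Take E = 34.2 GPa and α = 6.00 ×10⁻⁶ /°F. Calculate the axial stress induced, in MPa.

101 MPa

α = 6.00×10⁻⁶/°F × 9/5 = 10.8×10⁻⁶/K.
ΔT = 273.1 K. Constrained thermal stress σ = E·α·ΔT = 34.20×10³ MPa × 10.8×10⁻⁶ × 273.1 = 101 MPa (compressive).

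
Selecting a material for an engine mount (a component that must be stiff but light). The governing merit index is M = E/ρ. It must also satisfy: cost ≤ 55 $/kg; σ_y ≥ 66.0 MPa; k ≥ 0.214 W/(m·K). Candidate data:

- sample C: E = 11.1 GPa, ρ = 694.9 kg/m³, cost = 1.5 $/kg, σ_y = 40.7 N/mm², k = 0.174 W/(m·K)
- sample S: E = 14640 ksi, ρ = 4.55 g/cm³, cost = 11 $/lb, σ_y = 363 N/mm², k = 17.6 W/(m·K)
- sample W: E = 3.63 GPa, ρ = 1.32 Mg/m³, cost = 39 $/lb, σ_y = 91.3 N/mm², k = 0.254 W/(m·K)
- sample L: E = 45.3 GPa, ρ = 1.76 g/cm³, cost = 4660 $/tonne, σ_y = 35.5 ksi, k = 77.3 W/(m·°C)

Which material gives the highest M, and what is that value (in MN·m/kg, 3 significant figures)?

Screen on constraints: cost ≤ 55 $/kg; σ_y ≥ 66.0 MPa; k ≥ 0.214 W/(m·K). Survivors: sample S, sample L.
Putting every candidate on a common basis:
  sample S: E = 100.9 GPa, ρ = 4550 kg/m³
  sample L: E = 45.30 GPa, ρ = 1760 kg/m³
  sample L: M = 25.7 MN·m/kg
  sample S: M = 22.2 MN·m/kg
Sample L has the largest M.

sample L, M = 25.7 MN·m/kg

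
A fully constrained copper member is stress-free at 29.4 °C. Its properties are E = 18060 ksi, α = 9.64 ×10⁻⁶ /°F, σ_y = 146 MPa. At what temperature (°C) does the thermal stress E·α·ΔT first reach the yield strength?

97.0 °C

E = 18060 ksi = 124.5 GPa.
α = 9.64×10⁻⁶/°F × 9/5 = 17.4×10⁻⁶/K.
E·α·ΔT = 146.0 MPa ⇒ ΔT = 146.0 / (124.5×10³ × 17.4×10⁻⁶) = 67.57 K.
T = 29.4 + 67.57 = 96.97 °C.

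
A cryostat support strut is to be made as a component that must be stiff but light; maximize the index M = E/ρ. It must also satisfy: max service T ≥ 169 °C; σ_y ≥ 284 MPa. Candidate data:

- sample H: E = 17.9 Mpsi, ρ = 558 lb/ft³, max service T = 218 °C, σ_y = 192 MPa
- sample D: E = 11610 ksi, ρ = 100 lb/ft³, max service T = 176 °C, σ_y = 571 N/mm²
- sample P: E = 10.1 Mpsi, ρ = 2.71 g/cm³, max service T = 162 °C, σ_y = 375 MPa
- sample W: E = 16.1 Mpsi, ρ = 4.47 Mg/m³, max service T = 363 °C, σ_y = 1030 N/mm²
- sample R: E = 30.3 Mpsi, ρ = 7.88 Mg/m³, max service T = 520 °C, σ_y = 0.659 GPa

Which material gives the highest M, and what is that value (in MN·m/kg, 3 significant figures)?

Screen on constraints: max service T ≥ 169 °C; σ_y ≥ 284 MPa. Survivors: sample D, sample W, sample R.
Normalizing units and computing the index:
  sample D: E = 80.05 GPa, ρ = 1602 kg/m³
  sample W: E = 111.0 GPa, ρ = 4470 kg/m³
  sample R: E = 208.9 GPa, ρ = 7880 kg/m³
  sample D: M = 50.0 MN·m/kg
  sample R: M = 26.5 MN·m/kg
  sample W: M = 24.8 MN·m/kg
The maximum is for sample D.

sample D, M = 50.0 MN·m/kg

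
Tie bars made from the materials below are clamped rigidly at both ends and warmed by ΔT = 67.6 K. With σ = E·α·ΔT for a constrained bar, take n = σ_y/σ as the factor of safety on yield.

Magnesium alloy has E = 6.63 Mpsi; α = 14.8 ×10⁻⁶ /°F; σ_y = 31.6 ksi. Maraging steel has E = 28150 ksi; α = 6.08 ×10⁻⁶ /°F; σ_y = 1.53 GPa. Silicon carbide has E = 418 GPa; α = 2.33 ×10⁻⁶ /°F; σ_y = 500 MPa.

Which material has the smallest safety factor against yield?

magnesium alloy

In consistent units (E in GPa, α in ×10⁻⁶/K, σ_y in MPa):
  magnesium alloy: E = 45.71, α = 26.6, σ_y = 217.9 → σ = 82.3 MPa, n = 2.65
  maraging steel: E = 194.1, α = 10.9, σ_y = 1530 → σ = 144 MPa, n = 10.7
  silicon carbide: E = 418.0, α = 4.19, σ_y = 500.0 → σ = 119 MPa, n = 4.22
Smallest n: magnesium alloy with n = 2.65.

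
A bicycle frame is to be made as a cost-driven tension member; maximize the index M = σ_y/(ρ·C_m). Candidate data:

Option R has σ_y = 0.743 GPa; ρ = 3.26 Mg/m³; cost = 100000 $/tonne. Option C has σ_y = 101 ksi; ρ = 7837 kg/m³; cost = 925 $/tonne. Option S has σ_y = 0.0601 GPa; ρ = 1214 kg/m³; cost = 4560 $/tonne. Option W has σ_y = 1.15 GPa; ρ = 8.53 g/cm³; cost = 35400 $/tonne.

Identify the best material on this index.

In SI units:
  option R: σ_y = 743.0 MPa, ρ = 3260 kg/m³, cost = 100.0 $/kg
  option C: σ_y = 696.4 MPa, ρ = 7837 kg/m³, cost = 0.9250 $/kg
  option S: σ_y = 60.10 MPa, ρ = 1214 kg/m³, cost = 4.560 $/kg
  option W: σ_y = 1150 MPa, ρ = 8530 kg/m³, cost = 35.40 $/kg
  option C: M = 96.1 kN·m per $
  option S: M = 10.9 kN·m per $
  option W: M = 3.81 kN·m per $
  option R: M = 2.28 kN·m per $
Option C ranks first.

option C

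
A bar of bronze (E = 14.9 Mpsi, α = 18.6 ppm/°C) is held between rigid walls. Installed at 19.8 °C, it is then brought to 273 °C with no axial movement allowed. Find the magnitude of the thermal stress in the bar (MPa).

484 MPa

E = 14.9 Mpsi = 102.7 GPa.
ΔT = 253.2 K. Constrained thermal stress σ = E·α·ΔT = 102.7×10³ MPa × 18.6×10⁻⁶ × 253.2 = 484 MPa (compressive).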